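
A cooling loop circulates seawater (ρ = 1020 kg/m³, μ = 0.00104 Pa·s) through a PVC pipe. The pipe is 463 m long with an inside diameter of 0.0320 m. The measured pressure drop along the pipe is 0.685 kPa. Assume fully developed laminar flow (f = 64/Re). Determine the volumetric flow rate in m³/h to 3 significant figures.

Q ≈ 0.132 m³/h

For laminar flow, f = 64/Re with Re = ρVD/μ, so Darcy-Weisbach reduces to ΔP = 32μLV/D². Solving for V: V = ΔP·D²/(32μL) = 685·(0.032)²/(32·0.00104·463) = 0.04552 m/s.
Check: Re = ρVD/μ = 1020·0.04552·0.032/0.00104 = 1429 < 2300, so the laminar assumption holds.
Q = V·A = 0.04552·(π/4·0.032²) = 3.661e-05 m³/s = 0.132 m³/h.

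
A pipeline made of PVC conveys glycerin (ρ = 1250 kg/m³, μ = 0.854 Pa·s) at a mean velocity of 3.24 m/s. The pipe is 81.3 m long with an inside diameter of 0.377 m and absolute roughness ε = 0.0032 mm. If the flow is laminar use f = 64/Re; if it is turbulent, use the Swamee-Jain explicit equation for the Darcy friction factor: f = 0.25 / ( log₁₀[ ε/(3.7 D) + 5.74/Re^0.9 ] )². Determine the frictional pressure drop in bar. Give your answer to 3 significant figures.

ΔP ≈ 0.506 bar

Reynolds number Re = ρVD/μ = 1250 · 3.24 · 0.377 / 0.854 = 1788.
Re < 2300 → laminar flow, so f = 64/Re = 64/1788 = 0.0358 (the turbulent correlation is not needed).
Darcy-Weisbach: ΔP = f(L/D)(ρV²/2) = 0.0358·(81.3/0.377)·(1250·3.24²/2) = 0.0358·215.6·6561 = 5.065e+04 Pa.
ΔP = 5.065e+04 Pa = 0.506 bar.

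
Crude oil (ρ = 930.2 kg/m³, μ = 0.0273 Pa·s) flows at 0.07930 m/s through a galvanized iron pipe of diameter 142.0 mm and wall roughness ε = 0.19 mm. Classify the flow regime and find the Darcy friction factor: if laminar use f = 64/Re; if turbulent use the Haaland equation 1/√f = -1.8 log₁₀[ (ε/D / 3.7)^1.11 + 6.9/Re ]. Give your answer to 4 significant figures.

f ≈ 0.1668

Re = ρVD/μ = 930.2·0.0793·0.142/0.0273 = 383.7.
Re < 2300 → laminar, so f = 64/Re = 0.1668 (roughness is irrelevant in laminar flow).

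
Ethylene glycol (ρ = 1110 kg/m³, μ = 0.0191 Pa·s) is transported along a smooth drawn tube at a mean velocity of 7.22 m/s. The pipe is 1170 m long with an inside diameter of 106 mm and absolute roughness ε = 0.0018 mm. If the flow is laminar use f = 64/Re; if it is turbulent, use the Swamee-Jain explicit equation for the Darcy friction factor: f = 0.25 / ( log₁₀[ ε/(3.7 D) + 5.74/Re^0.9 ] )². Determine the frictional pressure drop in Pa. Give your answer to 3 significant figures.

Reynolds number Re = ρVD/μ = 1110 · 7.22 · 0.106 / 0.0191 = 4.448e+04.
Re > 4000 → turbulent. Relative roughness ε/D = 1.8e-06/0.106 = 1.7e-05. Swamee-Jain: f = 0.25/(log₁₀[1.7e-05/3.7 + 5.74/4.448e+04^0.9])² = 0.25/(log₁₀[4.59e-06 + 0.000376])² = 0.25/(-3.419)² = 0.02138.
Darcy-Weisbach: ΔP = f(L/D)(ρV²/2) = 0.02138·(1170/0.106)·(1110·7.22²/2) = 0.02138·1.104e+04·2.893e+04 = 6.829e+06 Pa.

ΔP ≈ 6.83×10^6 Pa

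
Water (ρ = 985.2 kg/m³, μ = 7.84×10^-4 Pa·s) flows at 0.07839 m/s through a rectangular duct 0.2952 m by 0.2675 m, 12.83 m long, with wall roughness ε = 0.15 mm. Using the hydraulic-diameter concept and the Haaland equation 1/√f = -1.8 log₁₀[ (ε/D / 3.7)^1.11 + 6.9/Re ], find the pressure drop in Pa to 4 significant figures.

Hydraulic diameter D_h = 4A/P = 4·(0.2952·0.2675)/(2·(0.2952+0.2675)) = 0.3159/1.125 = 0.2807 m.
Re = ρVD_h/μ = 985.2·0.07839·0.2807/0.000784 = 2.765e+04.
ε/D_h = 0.00015/0.2807 = 0.000534; Haaland gives 1/√f = -1.8 log₁₀[5.46e-05+0.00025] = 6.33, so f = 0.02495.
ΔP = f(L/D_h)(ρV²/2) = 0.02495·12.83/0.2807·3.027 = 3.453 Pa.

ΔP ≈ 3.453 Pa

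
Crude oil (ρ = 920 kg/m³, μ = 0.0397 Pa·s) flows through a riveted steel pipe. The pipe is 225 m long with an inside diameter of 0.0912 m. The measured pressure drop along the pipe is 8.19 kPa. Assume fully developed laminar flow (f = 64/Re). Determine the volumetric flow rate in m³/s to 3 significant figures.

For laminar flow, f = 64/Re with Re = ρVD/μ, so Darcy-Weisbach reduces to ΔP = 32μLV/D². Solving for V: V = ΔP·D²/(32μL) = 8190·(0.0912)²/(32·0.0397·225) = 0.2383 m/s.
Check: Re = ρVD/μ = 920·0.2383·0.0912/0.0397 = 503.7 < 2300, so the laminar assumption holds.
Q = V·A = 0.2383·(π/4·0.0912²) = 0.001557 m³/s = 0.00156 m³/s.

Q ≈ 0.00156 m³/s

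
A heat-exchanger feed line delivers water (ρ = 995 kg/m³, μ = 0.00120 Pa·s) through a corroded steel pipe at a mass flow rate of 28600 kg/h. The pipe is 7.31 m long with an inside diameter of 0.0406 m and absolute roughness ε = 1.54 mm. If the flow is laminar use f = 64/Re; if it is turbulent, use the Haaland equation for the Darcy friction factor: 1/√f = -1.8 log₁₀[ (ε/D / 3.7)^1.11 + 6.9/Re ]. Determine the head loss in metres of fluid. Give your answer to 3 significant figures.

h_f ≈ 22.1 m

ṁ = 28600 kg/h = 28600/3600 = 7.944 kg/s.
A = πD²/4 = π(0.0406)²/4 = 0.001295 m²; mean velocity V = ṁ/(ρA) = 7.944/(995 · 0.001295) = 6.167 m/s.
Reynolds number Re = ρVD/μ = 995 · 6.167 · 0.0406 / 0.0012 = 2.076e+05.
Re > 4000 → turbulent. Relative roughness ε/D = 0.00154/0.0406 = 0.0379. Haaland: 1/√f = -1.8 log₁₀[(0.0379/3.7)^1.11 + 6.9/2.076e+05] = -1.8 log₁₀[0.00619 + 3.32e-05] = 3.97, so f = 0.06344.
Darcy-Weisbach: ΔP = f(L/D)(ρV²/2) = 0.06344·(7.31/0.0406)·(995·6.167²/2) = 0.06344·180·1.892e+04 = 2.161e+05 Pa.
Head loss h_f = ΔP/(ρg) = 2.161e+05/(995·9.81) = 22.1 m.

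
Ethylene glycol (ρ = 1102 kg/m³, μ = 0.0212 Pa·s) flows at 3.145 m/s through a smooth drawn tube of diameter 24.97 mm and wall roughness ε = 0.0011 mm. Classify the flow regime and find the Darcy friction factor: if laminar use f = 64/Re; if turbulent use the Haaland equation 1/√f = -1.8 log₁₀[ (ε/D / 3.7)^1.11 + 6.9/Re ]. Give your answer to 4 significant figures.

Re = ρVD/μ = 1102·3.145·0.02497/0.0212 = 4082.
Re > 4000 → turbulent. ε/D = 1.1e-06/0.02497 = 4.41e-05; Haaland: 1/√f = -1.8 log₁₀[3.42e-06 + 0.00169] = 4.988, so f = 0.04019.

f ≈ 0.04019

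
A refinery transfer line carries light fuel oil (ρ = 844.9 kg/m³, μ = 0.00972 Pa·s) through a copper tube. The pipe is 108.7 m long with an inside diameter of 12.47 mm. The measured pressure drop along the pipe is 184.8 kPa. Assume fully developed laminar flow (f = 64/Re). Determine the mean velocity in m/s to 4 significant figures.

For laminar flow, f = 64/Re with Re = ρVD/μ, so Darcy-Weisbach reduces to ΔP = 32μLV/D². Solving for V: V = ΔP·D²/(32μL) = 1.848e+05·(0.01247)²/(32·0.00972·108.7) = 0.8499 m/s.
Check: Re = ρVD/μ = 844.9·0.8499·0.01247/0.00972 = 921.3 < 2300, so the laminar assumption holds.

V ≈ 0.8499 m/s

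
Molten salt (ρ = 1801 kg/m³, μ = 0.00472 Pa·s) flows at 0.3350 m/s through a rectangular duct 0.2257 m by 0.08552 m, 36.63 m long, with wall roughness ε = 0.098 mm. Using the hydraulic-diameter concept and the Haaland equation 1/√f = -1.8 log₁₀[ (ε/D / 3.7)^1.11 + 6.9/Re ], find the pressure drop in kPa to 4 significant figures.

ΔP ≈ 0.8538 kPa

Hydraulic diameter D_h = 4A/P = 4·(0.2257·0.08552)/(2·(0.2257+0.08552)) = 0.07721/0.6224 = 0.124 m.
Re = ρVD_h/μ = 1801·0.335·0.124/0.00472 = 1.586e+04.
ε/D_h = 9.8e-05/0.124 = 0.00079; Haaland gives 1/√f = -1.8 log₁₀[8.43e-05+0.000435] = 5.912, so f = 0.02861.
ΔP = f(L/D_h)(ρV²/2) = 0.02861·36.63/0.124·101.1 = 853.8 Pa.
ΔP = 0.8538 kPa.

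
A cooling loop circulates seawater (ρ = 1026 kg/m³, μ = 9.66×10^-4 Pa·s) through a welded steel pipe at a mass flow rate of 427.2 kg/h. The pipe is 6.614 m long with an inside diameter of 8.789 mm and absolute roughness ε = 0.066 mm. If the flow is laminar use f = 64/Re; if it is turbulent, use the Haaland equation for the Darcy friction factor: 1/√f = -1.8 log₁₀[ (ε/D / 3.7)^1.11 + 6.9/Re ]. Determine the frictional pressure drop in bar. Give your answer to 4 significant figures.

ṁ = 427.2 kg/h = 427.2/3600 = 0.1187 kg/s.
A = πD²/4 = π(0.008789)²/4 = 6.067e-05 m²; mean velocity V = ṁ/(ρA) = 0.1187/(1026 · 6.067e-05) = 1.906 m/s.
Reynolds number Re = ρVD/μ = 1026 · 1.906 · 0.008789 / 0.000966 = 1.78e+04.
Re > 4000 → turbulent. Relative roughness ε/D = 6.6e-05/0.008789 = 0.00751. Haaland: 1/√f = -1.8 log₁₀[(0.00751/3.7)^1.11 + 6.9/1.78e+04] = -1.8 log₁₀[0.00103 + 0.000388] = 5.129, so f = 0.03801.
Darcy-Weisbach: ΔP = f(L/D)(ρV²/2) = 0.03801·(6.614/0.008789)·(1026·1.906²/2) = 0.03801·752.5·1864 = 5.333e+04 Pa.
ΔP = 5.333e+04 Pa = 0.5333 bar.

ΔP ≈ 0.5333 bar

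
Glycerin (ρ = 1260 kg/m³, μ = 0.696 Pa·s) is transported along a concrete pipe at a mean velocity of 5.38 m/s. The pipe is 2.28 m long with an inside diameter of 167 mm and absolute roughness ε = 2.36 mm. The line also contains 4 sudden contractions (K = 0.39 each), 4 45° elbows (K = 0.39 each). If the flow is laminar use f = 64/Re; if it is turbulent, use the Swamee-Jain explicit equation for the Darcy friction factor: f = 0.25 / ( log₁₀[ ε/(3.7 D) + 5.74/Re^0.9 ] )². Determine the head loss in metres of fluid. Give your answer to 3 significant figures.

h_f ≈ 5.40 m

Reynolds number Re = ρVD/μ = 1260 · 5.38 · 0.167 / 0.696 = 1627.
Re < 2300 → laminar flow, so f = 64/Re = 64/1627 = 0.03935 (the turbulent correlation is not needed).
Total minor-loss coefficient ΣK = 4·0.39 + 4·0.39 = 3.12.
ΔP = [f·L/D + ΣK]·(ρV²/2) = [0.03935·2.28/0.167 + 3.12]·(1260·5.38²/2) = [0.5372 + 3.12]·1.823e+04 = 6.669e+04 Pa.
Head loss h_f = ΔP/(ρg) = 6.669e+04/(1260·9.81) = 5.40 m.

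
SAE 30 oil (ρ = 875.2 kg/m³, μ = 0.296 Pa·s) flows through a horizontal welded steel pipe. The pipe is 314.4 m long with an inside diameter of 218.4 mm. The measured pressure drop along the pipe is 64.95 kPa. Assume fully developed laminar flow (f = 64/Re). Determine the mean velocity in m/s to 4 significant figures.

For laminar flow, f = 64/Re with Re = ρVD/μ, so Darcy-Weisbach reduces to ΔP = 32μLV/D². Solving for V: V = ΔP·D²/(32μL) = 6.495e+04·(0.2184)²/(32·0.296·314.4) = 1.04 m/s.
Check: Re = ρVD/μ = 875.2·1.04·0.2184/0.296 = 671.8 < 2300, so the laminar assumption holds.

V ≈ 1.040 m/s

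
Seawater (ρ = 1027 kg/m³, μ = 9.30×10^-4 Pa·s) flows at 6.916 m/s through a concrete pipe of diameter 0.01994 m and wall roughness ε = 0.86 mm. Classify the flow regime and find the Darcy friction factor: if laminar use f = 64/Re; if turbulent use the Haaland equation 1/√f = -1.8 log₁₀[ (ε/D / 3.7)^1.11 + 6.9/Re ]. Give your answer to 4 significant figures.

f ≈ 0.06718

Re = ρVD/μ = 1027·6.916·0.01994/0.00093 = 1.523e+05.
Re > 4000 → turbulent. ε/D = 0.00086/0.01994 = 0.0431; Haaland: 1/√f = -1.8 log₁₀[0.00714 + 4.53e-05] = 3.858, so f = 0.06718.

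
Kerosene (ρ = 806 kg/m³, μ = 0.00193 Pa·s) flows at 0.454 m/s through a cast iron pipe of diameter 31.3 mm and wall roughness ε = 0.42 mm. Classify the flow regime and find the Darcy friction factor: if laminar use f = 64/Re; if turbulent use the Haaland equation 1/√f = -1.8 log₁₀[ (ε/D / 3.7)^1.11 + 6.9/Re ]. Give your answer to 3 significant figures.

f ≈ 0.0491

Re = ρVD/μ = 806·0.454·0.0313/0.00193 = 5934.
Re > 4000 → turbulent. ε/D = 0.00042/0.0313 = 0.0134; Haaland: 1/√f = -1.8 log₁₀[0.00195 + 0.00116] = 4.511, so f = 0.04914.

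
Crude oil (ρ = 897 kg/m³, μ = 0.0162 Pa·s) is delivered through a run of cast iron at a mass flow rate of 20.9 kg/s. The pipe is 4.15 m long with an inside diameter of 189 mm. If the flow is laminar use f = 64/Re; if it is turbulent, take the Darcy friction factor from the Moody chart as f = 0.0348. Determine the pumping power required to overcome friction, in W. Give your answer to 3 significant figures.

A = πD²/4 = π(0.189)²/4 = 0.02806 m²; mean velocity V = ṁ/(ρA) = 20.9/(897 · 0.02806) = 0.8305 m/s.
Reynolds number Re = ρVD/μ = 897 · 0.8305 · 0.189 / 0.0162 = 8691.
Re > 4000 → turbulent; use the Moody-chart value f = 0.0348.
Darcy-Weisbach: ΔP = f(L/D)(ρV²/2) = 0.0348·(4.15/0.189)·(897·0.8305²/2) = 0.0348·21.96·309.3 = 236.4 Pa.
Q = ṁ/ρ = 20.9/897 = 0.0233 m³/s.
Pumping power P = QΔP = 0.0233·236.4 = 5.508 W = 5.51 W.

P ≈ 5.51 W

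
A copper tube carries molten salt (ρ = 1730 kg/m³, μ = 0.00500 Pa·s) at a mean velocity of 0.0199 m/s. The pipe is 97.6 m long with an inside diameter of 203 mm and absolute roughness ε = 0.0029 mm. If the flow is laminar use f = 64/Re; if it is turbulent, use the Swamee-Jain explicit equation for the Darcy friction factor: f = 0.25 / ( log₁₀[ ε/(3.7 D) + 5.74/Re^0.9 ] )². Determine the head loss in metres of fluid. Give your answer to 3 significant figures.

h_f ≈ 4.44×10^-4 m

Reynolds number Re = ρVD/μ = 1730 · 0.0199 · 0.203 / 0.005 = 1398.
Re < 2300 → laminar flow, so f = 64/Re = 64/1398 = 0.04579 (the turbulent correlation is not needed).
Darcy-Weisbach: ΔP = f(L/D)(ρV²/2) = 0.04579·(97.6/0.203)·(1730·0.0199²/2) = 0.04579·480.8·0.3425 = 7.541 Pa.
Head loss h_f = ΔP/(ρg) = 7.541/(1730·9.81) = 4.44×10^-4 m.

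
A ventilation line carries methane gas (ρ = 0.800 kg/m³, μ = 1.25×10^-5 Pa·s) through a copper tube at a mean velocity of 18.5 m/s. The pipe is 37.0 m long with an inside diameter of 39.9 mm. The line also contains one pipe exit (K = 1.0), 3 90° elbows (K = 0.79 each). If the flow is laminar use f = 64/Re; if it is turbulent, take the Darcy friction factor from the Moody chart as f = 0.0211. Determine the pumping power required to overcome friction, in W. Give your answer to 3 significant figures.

Reynolds number Re = ρVD/μ = 0.8 · 18.5 · 0.0399 / 1.25e-05 = 4.724e+04.
Re > 4000 → turbulent; use the Moody-chart value f = 0.0211.
Total minor-loss coefficient ΣK = 1·1 + 3·0.79 = 3.37.
ΔP = [f·L/D + ΣK]·(ρV²/2) = [0.0211·37/0.0399 + 3.37]·(0.8·18.5²/2) = [19.57 + 3.37]·136.9 = 3140 Pa.
Q = V·A = 18.5·0.00125 = 0.02313 m³/s.
Pumping power P = QΔP = 0.02313·3140 = 72.63 W = 72.6 W.

P ≈ 72.6 W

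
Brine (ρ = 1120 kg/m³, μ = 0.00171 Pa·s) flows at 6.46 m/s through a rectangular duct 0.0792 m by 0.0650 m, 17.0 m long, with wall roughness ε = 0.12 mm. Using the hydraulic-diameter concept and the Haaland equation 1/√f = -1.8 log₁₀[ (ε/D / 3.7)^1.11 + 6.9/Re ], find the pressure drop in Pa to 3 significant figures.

ΔP ≈ 128000 Pa

Hydraulic diameter D_h = 4A/P = 4·(0.0792·0.065)/(2·(0.0792+0.065)) = 0.02059/0.2884 = 0.0714 m.
Re = ρVD_h/μ = 1120·6.46·0.0714/0.00171 = 3.021e+05.
ε/D_h = 0.00012/0.0714 = 0.00168; Haaland gives 1/√f = -1.8 log₁₀[0.000195+2.28e-05] = 6.592, so f = 0.02301.
ΔP = f(L/D_h)(ρV²/2) = 0.02301·17/0.0714·2.337e+04 = 1.28e+05 Pa.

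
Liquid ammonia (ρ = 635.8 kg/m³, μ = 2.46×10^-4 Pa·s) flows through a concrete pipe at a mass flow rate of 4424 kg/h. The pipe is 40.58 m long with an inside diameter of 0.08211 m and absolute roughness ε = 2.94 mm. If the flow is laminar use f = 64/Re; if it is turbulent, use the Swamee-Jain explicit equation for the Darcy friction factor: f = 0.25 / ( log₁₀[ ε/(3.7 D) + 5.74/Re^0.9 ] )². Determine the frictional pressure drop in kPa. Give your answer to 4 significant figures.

ΔP ≈ 1.303 kPa

ṁ = 4424 kg/h = 4424/3600 = 1.229 kg/s.
A = πD²/4 = π(0.08211)²/4 = 0.005295 m²; mean velocity V = ṁ/(ρA) = 1.229/(635.8 · 0.005295) = 0.365 m/s.
Reynolds number Re = ρVD/μ = 635.8 · 0.365 · 0.08211 / 0.000246 = 7.746e+04.
Re > 4000 → turbulent. Relative roughness ε/D = 0.00294/0.08211 = 0.0358. Swamee-Jain: f = 0.25/(log₁₀[0.0358/3.7 + 5.74/7.746e+04^0.9])² = 0.25/(log₁₀[0.00968 + 0.000228])² = 0.25/(-2.004)² = 0.06224.
Darcy-Weisbach: ΔP = f(L/D)(ρV²/2) = 0.06224·(40.58/0.08211)·(635.8·0.365²/2) = 0.06224·494.2·42.36 = 1303 Pa.
ΔP = 1303 Pa = 1.303 kPa.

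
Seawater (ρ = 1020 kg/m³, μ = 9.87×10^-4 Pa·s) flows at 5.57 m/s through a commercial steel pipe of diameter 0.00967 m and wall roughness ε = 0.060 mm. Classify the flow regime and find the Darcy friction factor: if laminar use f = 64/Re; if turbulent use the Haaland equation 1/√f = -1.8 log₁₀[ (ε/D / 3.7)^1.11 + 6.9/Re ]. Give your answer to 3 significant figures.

Re = ρVD/μ = 1020·5.57·0.00967/0.000987 = 5.566e+04.
Re > 4000 → turbulent. ε/D = 6e-05/0.00967 = 0.0062; Haaland: 1/√f = -1.8 log₁₀[0.00083 + 0.000124] = 5.437, so f = 0.03383.

f ≈ 0.0338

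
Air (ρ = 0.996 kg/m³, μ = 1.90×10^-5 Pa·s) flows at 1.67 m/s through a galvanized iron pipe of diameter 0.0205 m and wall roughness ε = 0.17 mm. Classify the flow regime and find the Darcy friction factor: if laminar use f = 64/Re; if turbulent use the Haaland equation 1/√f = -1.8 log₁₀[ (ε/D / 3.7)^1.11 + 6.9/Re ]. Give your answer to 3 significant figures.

f ≈ 0.0357

Re = ρVD/μ = 0.996·1.67·0.0205/1.9e-05 = 1795.
Re < 2300 → laminar, so f = 64/Re = 0.03566 (roughness is irrelevant in laminar flow).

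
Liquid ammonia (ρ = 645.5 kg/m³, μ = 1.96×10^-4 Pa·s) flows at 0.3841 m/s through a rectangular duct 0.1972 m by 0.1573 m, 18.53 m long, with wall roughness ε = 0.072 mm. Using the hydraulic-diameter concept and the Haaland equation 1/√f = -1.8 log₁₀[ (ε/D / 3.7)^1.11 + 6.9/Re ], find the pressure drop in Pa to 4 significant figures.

ΔP ≈ 90.68 Pa

Hydraulic diameter D_h = 4A/P = 4·(0.1972·0.1573)/(2·(0.1972+0.1573)) = 0.1241/0.709 = 0.175 m.
Re = ρVD_h/μ = 645.5·0.3841·0.175/0.000196 = 2.214e+05.
ε/D_h = 7.2e-05/0.175 = 0.000411; Haaland gives 1/√f = -1.8 log₁₀[4.08e-05+3.12e-05] = 7.457, so f = 0.01799.
ΔP = f(L/D_h)(ρV²/2) = 0.01799·18.53/0.175·47.62 = 90.68 Pa.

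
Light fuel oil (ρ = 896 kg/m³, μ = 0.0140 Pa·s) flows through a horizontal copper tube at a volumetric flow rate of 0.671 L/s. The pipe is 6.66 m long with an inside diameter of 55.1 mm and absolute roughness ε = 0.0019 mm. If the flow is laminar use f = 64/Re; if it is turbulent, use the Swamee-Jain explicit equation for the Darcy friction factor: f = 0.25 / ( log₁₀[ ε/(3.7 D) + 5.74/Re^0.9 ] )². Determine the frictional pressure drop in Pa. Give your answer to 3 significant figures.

Q = 0.671 L/s = 0.671/1000 = 0.000671 m³/s.
Cross-sectional area A = πD²/4 = π(0.0551)²/4 = 0.002384 m²; mean velocity V = Q/A = 0.000671/0.002384 = 0.2814 m/s.
Reynolds number Re = ρVD/μ = 896 · 0.2814 · 0.0551 / 0.014 = 992.3.
Re < 2300 → laminar flow, so f = 64/Re = 64/992.3 = 0.06449 (the turbulent correlation is not needed).
Darcy-Weisbach: ΔP = f(L/D)(ρV²/2) = 0.06449·(6.66/0.0551)·(896·0.2814²/2) = 0.06449·120.9·35.48 = 276.6 Pa.

ΔP ≈ 277 Pa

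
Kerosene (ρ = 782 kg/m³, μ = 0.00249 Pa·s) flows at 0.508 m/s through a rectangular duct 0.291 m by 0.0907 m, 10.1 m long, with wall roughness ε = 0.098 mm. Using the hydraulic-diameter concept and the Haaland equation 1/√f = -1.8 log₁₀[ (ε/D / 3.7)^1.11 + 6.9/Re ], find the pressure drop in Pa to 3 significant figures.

Hydraulic diameter D_h = 4A/P = 4·(0.291·0.0907)/(2·(0.291+0.0907)) = 0.1056/0.7634 = 0.1383 m.
Re = ρVD_h/μ = 782·0.508·0.1383/0.00249 = 2.206e+04.
ε/D_h = 9.8e-05/0.1383 = 0.000709; Haaland gives 1/√f = -1.8 log₁₀[7.47e-05+0.000313] = 6.141, so f = 0.02651.
ΔP = f(L/D_h)(ρV²/2) = 0.02651·10.1/0.1383·100.9 = 195.4 Pa.

ΔP ≈ 195 Pa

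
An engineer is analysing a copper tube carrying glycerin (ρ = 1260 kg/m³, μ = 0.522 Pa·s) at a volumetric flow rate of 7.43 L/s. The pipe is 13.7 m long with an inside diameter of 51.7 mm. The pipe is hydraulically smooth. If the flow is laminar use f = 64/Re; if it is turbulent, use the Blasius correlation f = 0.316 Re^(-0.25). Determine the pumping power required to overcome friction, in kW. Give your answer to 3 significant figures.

P ≈ 2.25 kW

Q = 7.43 L/s = 7.43/1000 = 0.00743 m³/s.
Cross-sectional area A = πD²/4 = π(0.0517)²/4 = 0.002099 m²; mean velocity V = Q/A = 0.00743/0.002099 = 3.539 m/s.
Reynolds number Re = ρVD/μ = 1260 · 3.539 · 0.0517 / 0.522 = 441.7.
Re < 2300 → laminar flow, so f = 64/Re = 64/441.7 = 0.1449 (the turbulent correlation is not needed).
Darcy-Weisbach: ΔP = f(L/D)(ρV²/2) = 0.1449·(13.7/0.0517)·(1260·3.539²/2) = 0.1449·265·7892 = 3.03e+05 Pa.
Pumping power P = QΔP = 0.00743·3.03e+05 = 2251 W = 2.25 kW.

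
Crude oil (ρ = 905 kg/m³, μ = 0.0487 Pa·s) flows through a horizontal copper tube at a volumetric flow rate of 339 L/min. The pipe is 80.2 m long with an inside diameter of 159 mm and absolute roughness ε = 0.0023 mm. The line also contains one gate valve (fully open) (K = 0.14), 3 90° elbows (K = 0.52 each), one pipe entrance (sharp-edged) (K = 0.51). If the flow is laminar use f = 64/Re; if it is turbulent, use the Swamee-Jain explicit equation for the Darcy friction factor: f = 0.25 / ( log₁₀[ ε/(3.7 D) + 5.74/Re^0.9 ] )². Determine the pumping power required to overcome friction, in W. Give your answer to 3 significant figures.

P ≈ 8.41 W

Q = 339 L/min = 339/60000 = 0.00565 m³/s.
Cross-sectional area A = πD²/4 = π(0.159)²/4 = 0.01986 m²; mean velocity V = Q/A = 0.00565/0.01986 = 0.2846 m/s.
Reynolds number Re = ρVD/μ = 905 · 0.2846 · 0.159 / 0.0487 = 840.8.
Re < 2300 → laminar flow, so f = 64/Re = 64/840.8 = 0.07612 (the turbulent correlation is not needed).
Total minor-loss coefficient ΣK = 1·0.14 + 3·0.52 + 1·0.51 = 2.21.
ΔP = [f·L/D + ΣK]·(ρV²/2) = [0.07612·80.2/0.159 + 2.21]·(905·0.2846²/2) = [38.4 + 2.21]·36.64 = 1488 Pa.
Pumping power P = QΔP = 0.00565·1488 = 8.406 W = 8.41 W.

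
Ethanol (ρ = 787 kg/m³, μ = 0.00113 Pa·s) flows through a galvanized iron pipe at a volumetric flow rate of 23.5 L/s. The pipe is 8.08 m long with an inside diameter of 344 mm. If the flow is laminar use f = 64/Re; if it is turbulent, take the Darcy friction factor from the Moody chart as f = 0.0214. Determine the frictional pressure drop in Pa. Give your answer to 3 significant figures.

ΔP ≈ 12.6 Pa

Q = 23.5 L/s = 23.5/1000 = 0.0235 m³/s.
Cross-sectional area A = πD²/4 = π(0.344)²/4 = 0.09294 m²; mean velocity V = Q/A = 0.0235/0.09294 = 0.2528 m/s.
Reynolds number Re = ρVD/μ = 787 · 0.2528 · 0.344 / 0.00113 = 6.058e+04.
Re > 4000 → turbulent; use the Moody-chart value f = 0.0214.
Darcy-Weisbach: ΔP = f(L/D)(ρV²/2) = 0.0214·(8.08/0.344)·(787·0.2528²/2) = 0.0214·23.49·25.16 = 12.65 Pa.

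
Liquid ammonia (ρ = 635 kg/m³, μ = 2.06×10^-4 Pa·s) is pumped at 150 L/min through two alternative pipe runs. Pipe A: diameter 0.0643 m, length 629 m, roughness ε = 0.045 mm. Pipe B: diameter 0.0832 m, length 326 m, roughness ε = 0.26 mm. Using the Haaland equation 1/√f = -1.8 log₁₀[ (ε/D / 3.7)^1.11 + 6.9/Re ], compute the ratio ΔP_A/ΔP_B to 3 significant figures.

Pipe A: V = Q/A = 0.0025/0.003247 = 0.7699 m/s; Re = 1.526e+05; ε/D = 0.0007; Haaland → f = 0.02004; ΔP_A = f(L/D)(ρV²/2) = 3.688e+04 Pa.
Pipe B: V = Q/A = 0.0025/0.005437 = 0.4598 m/s; Re = 1.179e+05; ε/D = 0.00313; Haaland → f = 0.0275; ΔP_B = f(L/D)(ρV²/2) = 7233 Pa.
ΔP_A/ΔP_B = 3.688e+04/7233 = 5.10.

ΔP_A/ΔP_B ≈ 5.10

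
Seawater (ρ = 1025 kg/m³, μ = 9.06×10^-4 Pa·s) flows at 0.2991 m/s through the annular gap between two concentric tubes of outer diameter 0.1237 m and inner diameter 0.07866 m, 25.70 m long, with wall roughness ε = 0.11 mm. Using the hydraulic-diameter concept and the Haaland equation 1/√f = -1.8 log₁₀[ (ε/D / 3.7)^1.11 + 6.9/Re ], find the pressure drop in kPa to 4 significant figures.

ΔP ≈ 0.8262 kPa

Hydraulic diameter D_h = 4A/P = D_o - D_i = 0.1237 - 0.07866 = 0.04504 m.
Re = ρVD_h/μ = 1025·0.2991·0.04504/0.000906 = 1.524e+04.
ε/D_h = 0.00011/0.04504 = 0.00244; Haaland gives 1/√f = -1.8 log₁₀[0.000295+0.000453] = 5.627, so f = 0.03158.
ΔP = f(L/D_h)(ρV²/2) = 0.03158·25.7/0.04504·45.85 = 826.2 Pa.
ΔP = 0.8262 kPa.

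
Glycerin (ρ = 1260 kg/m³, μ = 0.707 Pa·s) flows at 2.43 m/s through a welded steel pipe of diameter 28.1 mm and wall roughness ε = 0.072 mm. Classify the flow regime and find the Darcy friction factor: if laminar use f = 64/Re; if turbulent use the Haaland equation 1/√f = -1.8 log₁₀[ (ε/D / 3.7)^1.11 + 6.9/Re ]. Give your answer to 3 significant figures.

Re = ρVD/μ = 1260·2.43·0.0281/0.707 = 121.7.
Re < 2300 → laminar, so f = 64/Re = 0.5259 (roughness is irrelevant in laminar flow).

f ≈ 0.526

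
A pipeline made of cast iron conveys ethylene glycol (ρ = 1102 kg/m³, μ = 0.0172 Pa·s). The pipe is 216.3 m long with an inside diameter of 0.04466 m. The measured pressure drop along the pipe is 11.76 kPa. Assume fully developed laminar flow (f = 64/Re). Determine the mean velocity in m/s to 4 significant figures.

V ≈ 0.1970 m/s

For laminar flow, f = 64/Re with Re = ρVD/μ, so Darcy-Weisbach reduces to ΔP = 32μLV/D². Solving for V: V = ΔP·D²/(32μL) = 1.176e+04·(0.04466)²/(32·0.0172·216.3) = 0.197 m/s.
Check: Re = ρVD/μ = 1102·0.197·0.04466/0.0172 = 563.7 < 2300, so the laminar assumption holds.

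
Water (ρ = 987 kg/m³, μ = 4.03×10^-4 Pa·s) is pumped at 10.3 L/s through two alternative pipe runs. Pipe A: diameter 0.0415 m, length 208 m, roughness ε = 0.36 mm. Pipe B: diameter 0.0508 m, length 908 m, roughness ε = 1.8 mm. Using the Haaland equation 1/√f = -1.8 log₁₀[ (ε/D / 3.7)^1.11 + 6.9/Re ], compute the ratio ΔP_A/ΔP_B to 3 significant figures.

Pipe A: V = Q/A = 0.0103/0.001353 = 7.615 m/s; Re = 7.739e+05; ε/D = 0.00867; Haaland → f = 0.0363; ΔP_A = f(L/D)(ρV²/2) = 5.206e+06 Pa.
Pipe B: V = Q/A = 0.0103/0.002027 = 5.082 m/s; Re = 6.323e+05; ε/D = 0.0354; Haaland → f = 0.06151; ΔP_B = f(L/D)(ρV²/2) = 1.401e+07 Pa.
ΔP_A/ΔP_B = 5.206e+06/1.401e+07 = 0.372.

ΔP_A/ΔP_B ≈ 0.372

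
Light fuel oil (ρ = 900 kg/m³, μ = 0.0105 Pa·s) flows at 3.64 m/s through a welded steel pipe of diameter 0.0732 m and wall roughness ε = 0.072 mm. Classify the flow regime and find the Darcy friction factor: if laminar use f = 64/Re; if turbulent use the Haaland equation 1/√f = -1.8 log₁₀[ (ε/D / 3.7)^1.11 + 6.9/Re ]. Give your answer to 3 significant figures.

f ≈ 0.0269

Re = ρVD/μ = 900·3.64·0.0732/0.0105 = 2.284e+04.
Re > 4000 → turbulent. ε/D = 7.2e-05/0.0732 = 0.000984; Haaland: 1/√f = -1.8 log₁₀[0.000107 + 0.000302] = 6.098, so f = 0.02689.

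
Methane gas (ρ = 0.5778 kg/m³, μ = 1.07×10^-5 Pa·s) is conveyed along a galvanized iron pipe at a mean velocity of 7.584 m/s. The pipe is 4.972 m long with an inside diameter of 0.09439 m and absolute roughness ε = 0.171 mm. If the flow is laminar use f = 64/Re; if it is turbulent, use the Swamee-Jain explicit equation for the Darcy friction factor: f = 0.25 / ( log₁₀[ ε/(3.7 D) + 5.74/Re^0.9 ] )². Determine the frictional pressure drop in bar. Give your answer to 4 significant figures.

ΔP ≈ 2.371×10^-4 bar

Reynolds number Re = ρVD/μ = 0.5778 · 7.584 · 0.09439 / 1.07e-05 = 3.866e+04.
Re > 4000 → turbulent. Relative roughness ε/D = 0.000171/0.09439 = 0.00181. Swamee-Jain: f = 0.25/(log₁₀[0.00181/3.7 + 5.74/3.866e+04^0.9])² = 0.25/(log₁₀[0.00049 + 0.000427])² = 0.25/(-3.038)² = 0.02709.
Darcy-Weisbach: ΔP = f(L/D)(ρV²/2) = 0.02709·(4.972/0.09439)·(0.5778·7.584²/2) = 0.02709·52.68·16.62 = 23.71 Pa.
ΔP = 23.71 Pa = 2.371×10^-4 bar.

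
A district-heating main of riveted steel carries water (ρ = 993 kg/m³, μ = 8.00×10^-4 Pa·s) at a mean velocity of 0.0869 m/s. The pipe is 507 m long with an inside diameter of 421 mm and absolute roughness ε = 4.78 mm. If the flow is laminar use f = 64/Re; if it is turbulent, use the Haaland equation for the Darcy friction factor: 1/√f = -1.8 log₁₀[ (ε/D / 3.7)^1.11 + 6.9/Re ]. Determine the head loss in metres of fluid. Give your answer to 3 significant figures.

Reynolds number Re = ρVD/μ = 993 · 0.0869 · 0.421 / 0.0008 = 4.541e+04.
Re > 4000 → turbulent. Relative roughness ε/D = 0.00478/0.421 = 0.0114. Haaland: 1/√f = -1.8 log₁₀[(0.0114/3.7)^1.11 + 6.9/4.541e+04] = -1.8 log₁₀[0.00162 + 0.000152] = 4.951, so f = 0.04079.
Darcy-Weisbach: ΔP = f(L/D)(ρV²/2) = 0.04079·(507/0.421)·(993·0.0869²/2) = 0.04079·1204·3.749 = 184.2 Pa.
Head loss h_f = ΔP/(ρg) = 184.2/(993·9.81) = 0.0189 m.

h_f ≈ 0.0189 m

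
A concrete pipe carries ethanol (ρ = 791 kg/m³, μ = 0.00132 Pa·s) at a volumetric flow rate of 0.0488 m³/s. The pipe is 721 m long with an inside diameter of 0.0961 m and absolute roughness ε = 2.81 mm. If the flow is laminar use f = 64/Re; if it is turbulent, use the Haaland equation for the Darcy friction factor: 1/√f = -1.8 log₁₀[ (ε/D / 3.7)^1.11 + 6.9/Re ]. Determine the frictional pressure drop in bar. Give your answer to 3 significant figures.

Cross-sectional area A = πD²/4 = π(0.0961)²/4 = 0.007253 m²; mean velocity V = Q/A = 0.0488/0.007253 = 6.728 m/s.
Reynolds number Re = ρVD/μ = 791 · 6.728 · 0.0961 / 0.00132 = 3.874e+05.
Re > 4000 → turbulent. Relative roughness ε/D = 0.00281/0.0961 = 0.0292. Haaland: 1/√f = -1.8 log₁₀[(0.0292/3.7)^1.11 + 6.9/3.874e+05] = -1.8 log₁₀[0.00464 + 1.78e-05] = 4.197, so f = 0.05676.
Darcy-Weisbach: ΔP = f(L/D)(ρV²/2) = 0.05676·(721/0.0961)·(791·6.728²/2) = 0.05676·7503·1.79e+04 = 7.624e+06 Pa.
ΔP = 7.624e+06 Pa = 76.2 bar.

ΔP ≈ 76.2 bar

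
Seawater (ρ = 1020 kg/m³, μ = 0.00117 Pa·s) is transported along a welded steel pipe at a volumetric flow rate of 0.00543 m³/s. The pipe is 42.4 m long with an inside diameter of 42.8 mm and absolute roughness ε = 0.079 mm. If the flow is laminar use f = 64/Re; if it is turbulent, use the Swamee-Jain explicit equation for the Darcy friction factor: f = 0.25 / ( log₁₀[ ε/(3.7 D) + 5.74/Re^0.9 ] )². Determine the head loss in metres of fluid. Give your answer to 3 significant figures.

h_f ≈ 17.6 m

Cross-sectional area A = πD²/4 = π(0.0428)²/4 = 0.001439 m²; mean velocity V = Q/A = 0.00543/0.001439 = 3.774 m/s.
Reynolds number Re = ρVD/μ = 1020 · 3.774 · 0.0428 / 0.00117 = 1.408e+05.
Re > 4000 → turbulent. Relative roughness ε/D = 7.9e-05/0.0428 = 0.00185. Swamee-Jain: f = 0.25/(log₁₀[0.00185/3.7 + 5.74/1.408e+05^0.9])² = 0.25/(log₁₀[0.000499 + 0.000133])² = 0.25/(-3.199)² = 0.02443.
Darcy-Weisbach: ΔP = f(L/D)(ρV²/2) = 0.02443·(42.4/0.0428)·(1020·3.774²/2) = 0.02443·990.7·7265 = 1.758e+05 Pa.
Head loss h_f = ΔP/(ρg) = 1.758e+05/(1020·9.81) = 17.6 m.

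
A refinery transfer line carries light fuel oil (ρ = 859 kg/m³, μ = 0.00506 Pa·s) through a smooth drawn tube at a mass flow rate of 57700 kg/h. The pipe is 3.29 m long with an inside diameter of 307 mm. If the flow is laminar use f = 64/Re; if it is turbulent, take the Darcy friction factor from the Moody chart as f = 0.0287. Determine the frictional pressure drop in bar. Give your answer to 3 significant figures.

ΔP ≈ 8.39×10^-5 bar

ṁ = 57700 kg/h = 57700/3600 = 16.03 kg/s.
A = πD²/4 = π(0.307)²/4 = 0.07402 m²; mean velocity V = ṁ/(ρA) = 16.03/(859 · 0.07402) = 0.2521 m/s.
Reynolds number Re = ρVD/μ = 859 · 0.2521 · 0.307 / 0.00506 = 1.314e+04.
Re > 4000 → turbulent; use the Moody-chart value f = 0.0287.
Darcy-Weisbach: ΔP = f(L/D)(ρV²/2) = 0.0287·(3.29/0.307)·(859·0.2521²/2) = 0.0287·10.72·27.29 = 8.393 Pa.
ΔP = 8.393 Pa = 8.39×10^-5 bar.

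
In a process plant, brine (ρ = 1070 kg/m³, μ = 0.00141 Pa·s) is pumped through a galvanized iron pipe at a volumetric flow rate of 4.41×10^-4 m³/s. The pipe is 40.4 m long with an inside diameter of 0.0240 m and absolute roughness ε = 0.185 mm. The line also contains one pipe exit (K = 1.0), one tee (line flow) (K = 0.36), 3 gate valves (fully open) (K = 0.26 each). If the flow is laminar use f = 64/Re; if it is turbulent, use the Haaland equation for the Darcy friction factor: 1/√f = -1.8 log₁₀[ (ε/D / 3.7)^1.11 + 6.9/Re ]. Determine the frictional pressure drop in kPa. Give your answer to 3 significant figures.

Cross-sectional area A = πD²/4 = π(0.024)²/4 = 0.0004524 m²; mean velocity V = Q/A = 0.000441/0.0004524 = 0.9748 m/s.
Reynolds number Re = ρVD/μ = 1070 · 0.9748 · 0.024 / 0.00141 = 1.775e+04.
Re > 4000 → turbulent. Relative roughness ε/D = 0.000185/0.024 = 0.00771. Haaland: 1/√f = -1.8 log₁₀[(0.00771/3.7)^1.11 + 6.9/1.775e+04] = -1.8 log₁₀[0.00106 + 0.000389] = 5.112, so f = 0.03826.
Total minor-loss coefficient ΣK = 1·1 + 1·0.36 + 3·0.26 = 2.14.
ΔP = [f·L/D + ΣK]·(ρV²/2) = [0.03826·40.4/0.024 + 2.14]·(1070·0.9748²/2) = [64.41 + 2.14]·508.4 = 3.383e+04 Pa.
ΔP = 3.383e+04 Pa = 33.8 kPa.

ΔP ≈ 33.8 kPa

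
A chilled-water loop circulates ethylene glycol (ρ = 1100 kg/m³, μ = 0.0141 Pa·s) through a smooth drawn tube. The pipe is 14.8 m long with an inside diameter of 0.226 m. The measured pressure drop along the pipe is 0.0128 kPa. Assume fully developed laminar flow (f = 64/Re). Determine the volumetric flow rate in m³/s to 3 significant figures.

Q ≈ 0.00393 m³/s

For laminar flow, f = 64/Re with Re = ρVD/μ, so Darcy-Weisbach reduces to ΔP = 32μLV/D². Solving for V: V = ΔP·D²/(32μL) = 12.8·(0.226)²/(32·0.0141·14.8) = 0.0979 m/s.
Check: Re = ρVD/μ = 1100·0.0979·0.226/0.0141 = 1726 < 2300, so the laminar assumption holds.
Q = V·A = 0.0979·(π/4·0.226²) = 0.003927 m³/s = 0.00393 m³/s.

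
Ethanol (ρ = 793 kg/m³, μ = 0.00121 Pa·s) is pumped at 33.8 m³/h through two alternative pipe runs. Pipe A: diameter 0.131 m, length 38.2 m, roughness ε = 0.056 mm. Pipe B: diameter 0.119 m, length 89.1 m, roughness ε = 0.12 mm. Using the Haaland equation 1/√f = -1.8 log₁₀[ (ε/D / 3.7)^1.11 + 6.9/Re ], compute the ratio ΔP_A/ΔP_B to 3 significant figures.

ΔP_A/ΔP_B ≈ 0.247

Pipe A: V = Q/A = 0.009389/0.01348 = 0.6966 m/s; Re = 5.981e+04; ε/D = 0.000427; Haaland → f = 0.02136; ΔP_A = f(L/D)(ρV²/2) = 1198 Pa.
Pipe B: V = Q/A = 0.009389/0.01112 = 0.8442 m/s; Re = 6.584e+04; ε/D = 0.00101; Haaland → f = 0.02295; ΔP_B = f(L/D)(ρV²/2) = 4856 Pa.
ΔP_A/ΔP_B = 1198/4856 = 0.247.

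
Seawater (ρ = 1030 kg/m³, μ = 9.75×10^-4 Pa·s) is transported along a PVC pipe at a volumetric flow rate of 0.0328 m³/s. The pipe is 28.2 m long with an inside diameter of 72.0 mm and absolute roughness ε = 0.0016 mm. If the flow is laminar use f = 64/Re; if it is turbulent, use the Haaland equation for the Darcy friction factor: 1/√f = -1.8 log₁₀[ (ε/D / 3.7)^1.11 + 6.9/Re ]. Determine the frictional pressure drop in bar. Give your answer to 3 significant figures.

ΔP ≈ 1.69 bar

Cross-sectional area A = πD²/4 = π(0.072)²/4 = 0.004072 m²; mean velocity V = Q/A = 0.0328/0.004072 = 8.056 m/s.
Reynolds number Re = ρVD/μ = 1030 · 8.056 · 0.072 / 0.000975 = 6.128e+05.
Re > 4000 → turbulent. Relative roughness ε/D = 1.6e-06/0.072 = 2.22e-05. Haaland: 1/√f = -1.8 log₁₀[(2.22e-05/3.7)^1.11 + 6.9/6.128e+05] = -1.8 log₁₀[1.6e-06 + 1.13e-05] = 8.803, so f = 0.0129.
Darcy-Weisbach: ΔP = f(L/D)(ρV²/2) = 0.0129·(28.2/0.072)·(1030·8.056²/2) = 0.0129·391.7·3.342e+04 = 1.689e+05 Pa.
ΔP = 1.689e+05 Pa = 1.69 bar.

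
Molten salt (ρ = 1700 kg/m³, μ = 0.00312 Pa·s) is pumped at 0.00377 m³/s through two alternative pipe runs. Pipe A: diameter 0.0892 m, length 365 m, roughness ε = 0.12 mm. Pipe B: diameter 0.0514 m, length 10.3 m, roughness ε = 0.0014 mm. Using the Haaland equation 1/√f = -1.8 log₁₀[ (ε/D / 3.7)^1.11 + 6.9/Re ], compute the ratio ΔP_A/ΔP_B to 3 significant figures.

ΔP_A/ΔP_B ≈ 2.88

Pipe A: V = Q/A = 0.00377/0.006249 = 0.6033 m/s; Re = 2.932e+04; ε/D = 0.00135; Haaland → f = 0.02652; ΔP_A = f(L/D)(ρV²/2) = 3.357e+04 Pa.
Pipe B: V = Q/A = 0.00377/0.002075 = 1.817 m/s; Re = 5.088e+04; ε/D = 2.72e-05; Haaland → f = 0.0207; ΔP_B = f(L/D)(ρV²/2) = 1.164e+04 Pa.
ΔP_A/ΔP_B = 3.357e+04/1.164e+04 = 2.88.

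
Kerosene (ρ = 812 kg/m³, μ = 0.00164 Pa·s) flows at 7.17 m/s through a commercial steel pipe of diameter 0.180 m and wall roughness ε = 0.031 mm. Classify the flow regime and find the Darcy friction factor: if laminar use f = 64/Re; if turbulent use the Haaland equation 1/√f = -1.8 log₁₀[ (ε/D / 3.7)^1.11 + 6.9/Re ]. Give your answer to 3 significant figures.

f ≈ 0.0147

Re = ρVD/μ = 812·7.17·0.18/0.00164 = 6.39e+05.
Re > 4000 → turbulent. ε/D = 3.1e-05/0.18 = 0.000172; Haaland: 1/√f = -1.8 log₁₀[1.55e-05 + 1.08e-05] = 8.243, so f = 0.01472.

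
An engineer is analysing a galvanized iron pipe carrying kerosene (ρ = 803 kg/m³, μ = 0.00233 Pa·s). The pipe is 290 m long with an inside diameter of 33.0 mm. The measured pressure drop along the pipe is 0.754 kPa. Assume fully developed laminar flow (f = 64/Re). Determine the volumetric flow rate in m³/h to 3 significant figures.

Q ≈ 0.117 m³/h

For laminar flow, f = 64/Re with Re = ρVD/μ, so Darcy-Weisbach reduces to ΔP = 32μLV/D². Solving for V: V = ΔP·D²/(32μL) = 754·(0.033)²/(32·0.00233·290) = 0.03797 m/s.
Check: Re = ρVD/μ = 803·0.03797·0.033/0.00233 = 431.9 < 2300, so the laminar assumption holds.
Q = V·A = 0.03797·(π/4·0.033²) = 3.248e-05 m³/s = 0.117 m³/h.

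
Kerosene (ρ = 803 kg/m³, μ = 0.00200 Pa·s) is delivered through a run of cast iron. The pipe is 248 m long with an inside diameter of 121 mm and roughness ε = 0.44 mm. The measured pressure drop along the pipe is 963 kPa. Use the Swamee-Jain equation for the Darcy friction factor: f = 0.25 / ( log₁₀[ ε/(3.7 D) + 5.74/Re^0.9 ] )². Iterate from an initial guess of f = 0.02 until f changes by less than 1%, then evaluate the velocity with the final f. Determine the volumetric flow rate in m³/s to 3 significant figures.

Q ≈ 0.0741 m³/s

Rearranging Darcy-Weisbach: V = √(2·ΔP·D/(f·L·ρ)). With ε/D = 0.00044/0.121 = 0.00364, iterate starting from f = 0.02:
  f = 0.02 → V = √(2·9.63e+05·0.121/(0.02·248·803)) = 7.649 m/s; Re = ρVD/μ = 3.716e+05; f → 0.02808
  f = 0.02808 → V = 6.455 m/s; Re = 3.136e+05; f → 0.02816
Converged (Δf/f < 1%). With the final f = 0.02816: V = √(2·9.63e+05·0.121/(0.02816·248·803)) = 6.447 m/s.
Q = V·A = 6.447·(π/4·0.121²) = 0.07413 m³/s = 0.0741 m³/s.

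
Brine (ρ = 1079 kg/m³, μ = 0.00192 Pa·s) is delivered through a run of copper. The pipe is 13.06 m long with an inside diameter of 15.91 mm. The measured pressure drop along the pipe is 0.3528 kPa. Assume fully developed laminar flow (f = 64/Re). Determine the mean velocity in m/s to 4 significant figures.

For laminar flow, f = 64/Re with Re = ρVD/μ, so Darcy-Weisbach reduces to ΔP = 32μLV/D². Solving for V: V = ΔP·D²/(32μL) = 352.8·(0.01591)²/(32·0.00192·13.06) = 0.1113 m/s.
Check: Re = ρVD/μ = 1079·0.1113·0.01591/0.00192 = 995.1 < 2300, so the laminar assumption holds.

V ≈ 0.1113 m/s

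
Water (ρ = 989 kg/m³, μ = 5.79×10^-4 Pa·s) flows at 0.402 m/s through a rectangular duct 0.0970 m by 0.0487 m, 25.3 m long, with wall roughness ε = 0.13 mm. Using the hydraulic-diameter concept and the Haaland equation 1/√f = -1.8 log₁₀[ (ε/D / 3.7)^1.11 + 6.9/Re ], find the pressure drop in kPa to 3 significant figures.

Hydraulic diameter D_h = 4A/P = 4·(0.097·0.0487)/(2·(0.097+0.0487)) = 0.0189/0.2914 = 0.06484 m.
Re = ρVD_h/μ = 989·0.402·0.06484/0.000579 = 4.453e+04.
ε/D_h = 0.00013/0.06484 = 0.002; Haaland gives 1/√f = -1.8 log₁₀[0.000237+0.000155] = 6.132, so f = 0.02659.
ΔP = f(L/D_h)(ρV²/2) = 0.02659·25.3/0.06484·79.91 = 829.1 Pa.
ΔP = 0.829 kPa.

ΔP ≈ 0.829 kPa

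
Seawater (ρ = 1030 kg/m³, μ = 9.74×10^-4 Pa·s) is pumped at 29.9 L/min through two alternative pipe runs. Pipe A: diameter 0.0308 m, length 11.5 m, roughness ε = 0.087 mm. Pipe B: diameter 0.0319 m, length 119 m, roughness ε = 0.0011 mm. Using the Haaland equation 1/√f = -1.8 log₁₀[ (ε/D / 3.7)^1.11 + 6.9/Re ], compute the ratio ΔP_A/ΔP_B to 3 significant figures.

ΔP_A/ΔP_B ≈ 0.138

Pipe A: V = Q/A = 0.0004983/0.0007451 = 0.6688 m/s; Re = 2.179e+04; ε/D = 0.00282; Haaland → f = 0.03055; ΔP_A = f(L/D)(ρV²/2) = 2628 Pa.
Pipe B: V = Q/A = 0.0004983/0.0007992 = 0.6235 m/s; Re = 2.103e+04; ε/D = 3.45e-05; Haaland → f = 0.02548; ΔP_B = f(L/D)(ρV²/2) = 1.903e+04 Pa.
ΔP_A/ΔP_B = 2628/1.903e+04 = 0.138.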